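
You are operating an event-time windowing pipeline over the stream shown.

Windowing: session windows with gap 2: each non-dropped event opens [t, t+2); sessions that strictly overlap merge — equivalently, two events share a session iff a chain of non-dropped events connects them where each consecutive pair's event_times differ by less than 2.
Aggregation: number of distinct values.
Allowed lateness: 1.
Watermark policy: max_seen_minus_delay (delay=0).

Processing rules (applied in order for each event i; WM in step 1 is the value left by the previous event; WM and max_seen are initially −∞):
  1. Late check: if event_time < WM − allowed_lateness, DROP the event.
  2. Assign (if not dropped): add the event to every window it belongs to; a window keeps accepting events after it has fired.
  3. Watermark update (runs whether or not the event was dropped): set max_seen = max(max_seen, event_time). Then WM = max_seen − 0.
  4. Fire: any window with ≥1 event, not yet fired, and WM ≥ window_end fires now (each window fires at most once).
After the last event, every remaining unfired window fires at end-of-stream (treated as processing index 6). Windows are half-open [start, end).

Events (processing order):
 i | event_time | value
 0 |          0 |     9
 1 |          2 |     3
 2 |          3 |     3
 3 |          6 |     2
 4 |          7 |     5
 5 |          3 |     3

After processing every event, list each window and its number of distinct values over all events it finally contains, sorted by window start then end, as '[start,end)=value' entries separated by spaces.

[0,2)=1 [2,5)=1 [6,9)=2

i=0 t=0 v=9: → [0,2); WM=0
i=1 t=2 v=3: → [2,4); WM=2
i=2 t=3 v=3: → [2,5); WM=3
i=3 t=6 v=2: → [6,8); WM=6
i=4 t=7 v=5: → [6,9); WM=7
i=5 t=3 v=3: DROP (t<7-1); WM=7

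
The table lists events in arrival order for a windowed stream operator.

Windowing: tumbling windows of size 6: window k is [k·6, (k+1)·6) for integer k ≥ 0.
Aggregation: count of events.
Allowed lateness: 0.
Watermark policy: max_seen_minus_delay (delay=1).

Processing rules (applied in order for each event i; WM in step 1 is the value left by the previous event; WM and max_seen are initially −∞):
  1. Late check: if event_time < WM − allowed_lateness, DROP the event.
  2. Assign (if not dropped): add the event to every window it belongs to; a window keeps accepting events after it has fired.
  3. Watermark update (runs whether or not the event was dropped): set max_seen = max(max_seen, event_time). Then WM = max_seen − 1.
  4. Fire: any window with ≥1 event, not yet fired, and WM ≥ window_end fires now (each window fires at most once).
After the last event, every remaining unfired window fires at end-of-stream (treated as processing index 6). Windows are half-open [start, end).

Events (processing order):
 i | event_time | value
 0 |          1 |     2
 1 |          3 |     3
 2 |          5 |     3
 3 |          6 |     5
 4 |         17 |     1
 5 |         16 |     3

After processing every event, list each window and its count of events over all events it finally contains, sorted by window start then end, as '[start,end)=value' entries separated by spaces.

i=0 t=1 v=2: → [0,6); WM=0
i=1 t=3 v=3: → [0,6); WM=2
i=2 t=5 v=3: → [0,6); WM=4
i=3 t=6 v=5: → [6,12); WM=5
i=4 t=17 v=1: → [12,18); WM=16; [0,6) fires=3 [6,12) fires=1
i=5 t=16 v=3: → [12,18); WM=16

[0,6)=3 [6,12)=1 [12,18)=2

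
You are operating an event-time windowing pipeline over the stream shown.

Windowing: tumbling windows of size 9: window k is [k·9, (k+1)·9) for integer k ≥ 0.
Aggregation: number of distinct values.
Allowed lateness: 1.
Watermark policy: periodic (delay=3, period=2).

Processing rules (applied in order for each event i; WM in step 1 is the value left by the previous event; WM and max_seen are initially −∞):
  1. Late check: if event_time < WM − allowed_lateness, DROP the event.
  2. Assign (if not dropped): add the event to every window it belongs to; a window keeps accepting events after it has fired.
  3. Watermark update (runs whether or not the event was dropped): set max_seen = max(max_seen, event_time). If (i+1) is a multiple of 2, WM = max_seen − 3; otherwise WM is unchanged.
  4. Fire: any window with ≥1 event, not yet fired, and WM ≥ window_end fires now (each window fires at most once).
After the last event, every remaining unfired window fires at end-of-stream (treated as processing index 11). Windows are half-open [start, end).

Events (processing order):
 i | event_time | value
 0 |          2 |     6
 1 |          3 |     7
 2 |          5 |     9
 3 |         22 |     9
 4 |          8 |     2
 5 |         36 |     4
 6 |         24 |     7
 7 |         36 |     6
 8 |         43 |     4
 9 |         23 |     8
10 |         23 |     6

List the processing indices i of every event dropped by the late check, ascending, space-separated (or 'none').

4 6 9 10

i=0 t=2 v=6: → [0,9); WM=−∞
i=1 t=3 v=7: → [0,9); WM=0
i=2 t=5 v=9: → [0,9); WM=0
i=3 t=22 v=9: → [18,27); WM=19; [0,9) fires=3
i=4 t=8 v=2: DROP (t<19-1); WM=19
i=5 t=36 v=4: → [36,45); WM=33; [18,27) fires=1
i=6 t=24 v=7: DROP (t<33-1); WM=33
i=7 t=36 v=6: → [36,45); WM=33
i=8 t=43 v=4: → [36,45); WM=33
i=9 t=23 v=8: DROP (t<33-1); WM=40
i=10 t=23 v=6: DROP (t<40-1); WM=40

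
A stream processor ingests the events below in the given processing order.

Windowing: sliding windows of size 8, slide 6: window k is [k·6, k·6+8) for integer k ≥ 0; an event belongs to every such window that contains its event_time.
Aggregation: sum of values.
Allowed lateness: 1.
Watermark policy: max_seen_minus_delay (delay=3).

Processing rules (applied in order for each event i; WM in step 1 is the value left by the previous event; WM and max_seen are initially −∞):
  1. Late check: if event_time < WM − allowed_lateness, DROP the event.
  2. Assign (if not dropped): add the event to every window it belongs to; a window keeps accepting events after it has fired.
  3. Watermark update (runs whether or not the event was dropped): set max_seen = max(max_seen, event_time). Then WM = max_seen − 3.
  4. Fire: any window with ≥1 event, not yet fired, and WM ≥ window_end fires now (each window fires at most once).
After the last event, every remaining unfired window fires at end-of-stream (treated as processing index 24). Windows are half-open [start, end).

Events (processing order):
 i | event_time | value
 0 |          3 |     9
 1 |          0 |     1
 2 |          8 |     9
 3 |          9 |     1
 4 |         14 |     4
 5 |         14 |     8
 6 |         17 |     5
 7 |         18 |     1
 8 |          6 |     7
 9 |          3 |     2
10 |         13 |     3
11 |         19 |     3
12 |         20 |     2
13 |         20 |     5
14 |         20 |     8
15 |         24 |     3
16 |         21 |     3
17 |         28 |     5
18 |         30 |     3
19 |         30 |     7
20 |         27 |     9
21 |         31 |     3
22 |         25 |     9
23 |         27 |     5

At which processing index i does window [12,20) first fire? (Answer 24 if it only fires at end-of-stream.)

i=0 t=3 v=9: → [0,8); WM=0
i=1 t=0 v=1: → [0,8); WM=0
i=2 t=8 v=9: → [6,14); WM=5
i=3 t=9 v=1: → [6,14); WM=6
i=4 t=14 v=4: → [12,20); WM=11; [0,8) fires=10
i=5 t=14 v=8: → [12,20); WM=11
i=6 t=17 v=5: → [12,20); WM=14; [6,14) fires=10
i=7 t=18 v=1: → [18,26),[12,20); WM=15
i=8 t=6 v=7: DROP (t<15-1); WM=15
i=9 t=3 v=2: DROP (t<15-1); WM=15
i=10 t=13 v=3: DROP (t<15-1); WM=15
i=11 t=19 v=3: → [18,26),[12,20); WM=16
i=12 t=20 v=2: → [18,26); WM=17
i=13 t=20 v=5: → [18,26); WM=17
i=14 t=20 v=8: → [18,26); WM=17
i=15 t=24 v=3: → [24,32),[18,26); WM=21; [12,20) fires=21
i=16 t=21 v=3: → [18,26); WM=21
i=17 t=28 v=5: → [24,32); WM=25
i=18 t=30 v=3: → [30,38),[24,32); WM=27; [18,26) fires=25
i=19 t=30 v=7: → [30,38),[24,32); WM=27
i=20 t=27 v=9: → [24,32); WM=27
i=21 t=31 v=3: → [30,38),[24,32); WM=28
i=22 t=25 v=9: DROP (t<28-1); WM=28
i=23 t=27 v=5: → [24,32); WM=28

15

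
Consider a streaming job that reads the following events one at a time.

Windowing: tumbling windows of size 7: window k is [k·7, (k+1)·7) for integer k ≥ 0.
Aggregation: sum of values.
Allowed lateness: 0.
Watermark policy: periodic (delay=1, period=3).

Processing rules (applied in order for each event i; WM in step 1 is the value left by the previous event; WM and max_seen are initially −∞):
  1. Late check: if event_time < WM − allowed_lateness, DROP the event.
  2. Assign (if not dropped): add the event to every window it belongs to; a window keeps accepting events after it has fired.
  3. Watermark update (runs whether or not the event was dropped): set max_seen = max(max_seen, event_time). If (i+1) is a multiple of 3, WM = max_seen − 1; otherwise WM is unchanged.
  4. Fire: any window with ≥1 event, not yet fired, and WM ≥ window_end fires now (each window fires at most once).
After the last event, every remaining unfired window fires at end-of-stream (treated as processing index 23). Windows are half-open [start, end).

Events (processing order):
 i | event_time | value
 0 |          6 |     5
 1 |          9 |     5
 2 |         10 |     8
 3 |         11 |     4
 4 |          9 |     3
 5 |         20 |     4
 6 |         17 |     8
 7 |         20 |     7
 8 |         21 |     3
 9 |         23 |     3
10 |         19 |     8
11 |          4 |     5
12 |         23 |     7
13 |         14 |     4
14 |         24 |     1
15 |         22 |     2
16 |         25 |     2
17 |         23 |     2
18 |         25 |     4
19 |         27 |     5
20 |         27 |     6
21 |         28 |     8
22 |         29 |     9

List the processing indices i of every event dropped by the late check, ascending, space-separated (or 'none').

6 10 11 13 15

i=0 t=6 v=5: → [0,7); WM=−∞
i=1 t=9 v=5: → [7,14); WM=−∞
i=2 t=10 v=8: → [7,14); WM=9; [0,7) fires=5
i=3 t=11 v=4: → [7,14); WM=9
i=4 t=9 v=3: → [7,14); WM=9
i=5 t=20 v=4: → [14,21); WM=19; [7,14) fires=20
i=6 t=17 v=8: DROP (t<19-0); WM=19
i=7 t=20 v=7: → [14,21); WM=19
i=8 t=21 v=3: → [21,28); WM=20
i=9 t=23 v=3: → [21,28); WM=20
i=10 t=19 v=8: DROP (t<20-0); WM=20
i=11 t=4 v=5: DROP (t<20-0); WM=22; [14,21) fires=11
i=12 t=23 v=7: → [21,28); WM=22
i=13 t=14 v=4: DROP (t<22-0); WM=22
i=14 t=24 v=1: → [21,28); WM=23
i=15 t=22 v=2: DROP (t<23-0); WM=23
i=16 t=25 v=2: → [21,28); WM=23
i=17 t=23 v=2: → [21,28); WM=24
i=18 t=25 v=4: → [21,28); WM=24
i=19 t=27 v=5: → [21,28); WM=24
i=20 t=27 v=6: → [21,28); WM=26
i=21 t=28 v=8: → [28,35); WM=26
i=22 t=29 v=9: → [28,35); WM=26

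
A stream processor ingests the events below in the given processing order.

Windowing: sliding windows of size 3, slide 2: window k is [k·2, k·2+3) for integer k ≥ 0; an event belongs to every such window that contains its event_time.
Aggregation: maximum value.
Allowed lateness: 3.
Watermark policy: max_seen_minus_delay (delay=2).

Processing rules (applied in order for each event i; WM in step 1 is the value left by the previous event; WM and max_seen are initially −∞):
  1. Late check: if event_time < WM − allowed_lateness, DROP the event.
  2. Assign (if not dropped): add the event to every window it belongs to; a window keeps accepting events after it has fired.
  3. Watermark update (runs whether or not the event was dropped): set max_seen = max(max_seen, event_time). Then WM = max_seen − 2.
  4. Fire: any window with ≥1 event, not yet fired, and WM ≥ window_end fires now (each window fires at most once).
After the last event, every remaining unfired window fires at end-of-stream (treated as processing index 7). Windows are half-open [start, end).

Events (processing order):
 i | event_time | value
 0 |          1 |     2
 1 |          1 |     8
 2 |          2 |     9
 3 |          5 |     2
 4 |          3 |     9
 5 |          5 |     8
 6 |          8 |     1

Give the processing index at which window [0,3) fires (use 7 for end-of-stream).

i=0 t=1 v=2: → [0,3); WM=-1
i=1 t=1 v=8: → [0,3); WM=-1
i=2 t=2 v=9: → [2,5),[0,3); WM=0
i=3 t=5 v=2: → [4,7); WM=3; [0,3) fires=9
i=4 t=3 v=9: → [2,5); WM=3
i=5 t=5 v=8: → [4,7); WM=3
i=6 t=8 v=1: → [8,11),[6,9); WM=6; [2,5) fires=9

3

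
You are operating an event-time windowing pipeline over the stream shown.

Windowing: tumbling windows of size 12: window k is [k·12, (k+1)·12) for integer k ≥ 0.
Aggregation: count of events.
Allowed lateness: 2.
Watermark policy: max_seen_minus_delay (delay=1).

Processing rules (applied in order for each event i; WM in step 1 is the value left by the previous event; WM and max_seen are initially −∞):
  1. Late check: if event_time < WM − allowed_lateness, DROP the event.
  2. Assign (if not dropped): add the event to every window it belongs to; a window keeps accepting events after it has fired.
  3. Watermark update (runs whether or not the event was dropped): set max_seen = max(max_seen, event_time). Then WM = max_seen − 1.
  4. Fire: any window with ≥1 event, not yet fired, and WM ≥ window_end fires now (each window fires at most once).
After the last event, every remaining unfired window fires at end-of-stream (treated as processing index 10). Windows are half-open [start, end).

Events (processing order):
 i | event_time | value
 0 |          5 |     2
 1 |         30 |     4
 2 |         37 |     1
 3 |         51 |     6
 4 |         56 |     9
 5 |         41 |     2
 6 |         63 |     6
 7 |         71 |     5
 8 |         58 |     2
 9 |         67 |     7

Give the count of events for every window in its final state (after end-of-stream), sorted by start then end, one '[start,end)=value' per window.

i=0 t=5 v=2: → [0,12); WM=4
i=1 t=30 v=4: → [24,36); WM=29; [0,12) fires=1
i=2 t=37 v=1: → [36,48); WM=36; [24,36) fires=1
i=3 t=51 v=6: → [48,60); WM=50; [36,48) fires=1
i=4 t=56 v=9: → [48,60); WM=55
i=5 t=41 v=2: DROP (t<55-2); WM=55
i=6 t=63 v=6: → [60,72); WM=62; [48,60) fires=2
i=7 t=71 v=5: → [60,72); WM=70
i=8 t=58 v=2: DROP (t<70-2); WM=70
i=9 t=67 v=7: DROP (t<70-2); WM=70

[0,12)=1 [24,36)=1 [36,48)=1 [48,60)=2 [60,72)=2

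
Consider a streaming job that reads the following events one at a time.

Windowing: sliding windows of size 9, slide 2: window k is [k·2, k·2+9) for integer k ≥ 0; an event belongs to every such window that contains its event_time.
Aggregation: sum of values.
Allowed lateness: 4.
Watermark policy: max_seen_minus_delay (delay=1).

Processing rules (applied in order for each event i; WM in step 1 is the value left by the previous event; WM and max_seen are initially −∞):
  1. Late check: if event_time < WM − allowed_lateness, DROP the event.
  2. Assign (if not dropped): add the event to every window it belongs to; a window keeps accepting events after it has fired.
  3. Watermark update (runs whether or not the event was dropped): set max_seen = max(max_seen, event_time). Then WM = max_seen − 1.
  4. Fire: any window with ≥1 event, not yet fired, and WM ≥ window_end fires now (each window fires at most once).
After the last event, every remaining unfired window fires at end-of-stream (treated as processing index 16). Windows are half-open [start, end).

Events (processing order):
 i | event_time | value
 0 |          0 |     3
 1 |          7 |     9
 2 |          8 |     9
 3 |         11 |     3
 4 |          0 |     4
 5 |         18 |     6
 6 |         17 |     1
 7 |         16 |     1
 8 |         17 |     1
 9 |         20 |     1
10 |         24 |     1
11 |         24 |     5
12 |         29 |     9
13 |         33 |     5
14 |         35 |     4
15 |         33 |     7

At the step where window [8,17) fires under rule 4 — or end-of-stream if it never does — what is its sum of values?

i=0 t=0 v=3: → [0,9); WM=-1
i=1 t=7 v=9: → [6,15),[4,13),[2,11),[0,9); WM=6
i=2 t=8 v=9: → [8,17),[6,15),[4,13),[2,11),[0,9); WM=7
i=3 t=11 v=3: → [10,19),[8,17),[6,15),[4,13); WM=10; [0,9) fires=21
i=4 t=0 v=4: DROP (t<10-4); WM=10
i=5 t=18 v=6: → [18,27),[16,25),[14,23),[12,21),[10,19); WM=17; [2,11) fires=18 [4,13) fires=21 [6,15) fires=21 [8,17) fires=12
i=6 t=17 v=1: → [16,25),[14,23),[12,21),[10,19); WM=17
i=7 t=16 v=1: → [16,25),[14,23),[12,21),[10,19),[8,17); WM=17
i=8 t=17 v=1: → [16,25),[14,23),[12,21),[10,19); WM=17
i=9 t=20 v=1: → [20,29),[18,27),[16,25),[14,23),[12,21); WM=19; [10,19) fires=12
i=10 t=24 v=1: → [24,33),[22,31),[20,29),[18,27),[16,25); WM=23; [12,21) fires=10 [14,23) fires=10
i=11 t=24 v=5: → [24,33),[22,31),[20,29),[18,27),[16,25); WM=23
i=12 t=29 v=9: → [28,37),[26,35),[24,33),[22,31); WM=28; [16,25) fires=16 [18,27) fires=13
i=13 t=33 v=5: → [32,41),[30,39),[28,37),[26,35); WM=32; [20,29) fires=7 [22,31) fires=15
i=14 t=35 v=4: → [34,43),[32,41),[30,39),[28,37); WM=34; [24,33) fires=15
i=15 t=33 v=7: → [32,41),[30,39),[28,37),[26,35); WM=34

12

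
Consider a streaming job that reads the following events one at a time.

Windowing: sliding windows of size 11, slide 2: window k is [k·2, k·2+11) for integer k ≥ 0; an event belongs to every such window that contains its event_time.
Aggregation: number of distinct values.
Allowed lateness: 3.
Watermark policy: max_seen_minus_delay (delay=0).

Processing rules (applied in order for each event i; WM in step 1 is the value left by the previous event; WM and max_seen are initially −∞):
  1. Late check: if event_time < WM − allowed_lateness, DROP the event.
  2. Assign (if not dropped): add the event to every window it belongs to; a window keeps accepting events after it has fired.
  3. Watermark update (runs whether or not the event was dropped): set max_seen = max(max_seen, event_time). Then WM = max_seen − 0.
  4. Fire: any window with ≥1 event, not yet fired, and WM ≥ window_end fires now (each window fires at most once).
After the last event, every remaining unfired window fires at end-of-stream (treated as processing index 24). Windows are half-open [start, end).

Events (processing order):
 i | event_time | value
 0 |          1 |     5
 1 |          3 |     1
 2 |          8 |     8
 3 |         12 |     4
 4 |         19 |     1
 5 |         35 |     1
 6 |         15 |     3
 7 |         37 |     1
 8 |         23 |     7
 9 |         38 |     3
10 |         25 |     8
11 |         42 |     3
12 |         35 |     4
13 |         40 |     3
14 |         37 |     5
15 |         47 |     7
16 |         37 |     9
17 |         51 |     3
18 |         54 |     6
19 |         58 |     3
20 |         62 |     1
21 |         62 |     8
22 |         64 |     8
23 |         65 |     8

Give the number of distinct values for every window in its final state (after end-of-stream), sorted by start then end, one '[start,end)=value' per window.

[0,11)=3 [2,13)=3 [4,15)=2 [6,17)=2 [8,19)=2 [10,21)=2 [12,23)=2 [14,25)=1 [16,27)=1 [18,29)=1 [26,37)=1 [28,39)=2 [30,41)=2 [32,43)=2 [34,45)=2 [36,47)=2 [38,49)=2 [40,51)=2 [42,53)=2 [44,55)=3 [46,57)=3 [48,59)=2 [50,61)=2 [52,63)=4 [54,65)=4 [56,67)=3 [58,69)=3 [60,71)=2 [62,73)=2 [64,75)=1

i=0 t=1 v=5: → [0,11); WM=1
i=1 t=3 v=1: → [2,13),[0,11); WM=3
i=2 t=8 v=8: → [8,19),[6,17),[4,15),[2,13),[0,11); WM=8
i=3 t=12 v=4: → [12,23),[10,21),[8,19),[6,17),[4,15),[2,13); WM=12; [0,11) fires=3
i=4 t=19 v=1: → [18,29),[16,27),[14,25),[12,23),[10,21); WM=19; [2,13) fires=3 [4,15) fires=2 [6,17) fires=2 [8,19) fires=2
i=5 t=35 v=1: → [34,45),[32,43),[30,41),[28,39),[26,37); WM=35; [10,21) fires=2 [12,23) fires=2 [14,25) fires=1 [16,27) fires=1 [18,29) fires=1
i=6 t=15 v=3: DROP (t<35-3); WM=35
i=7 t=37 v=1: → [36,47),[34,45),[32,43),[30,41),[28,39); WM=37; [26,37) fires=1
i=8 t=23 v=7: DROP (t<37-3); WM=37
i=9 t=38 v=3: → [38,49),[36,47),[34,45),[32,43),[30,41),[28,39); WM=38
i=10 t=25 v=8: DROP (t<38-3); WM=38
i=11 t=42 v=3: → [42,53),[40,51),[38,49),[36,47),[34,45),[32,43); WM=42; [28,39) fires=2 [30,41) fires=2
i=12 t=35 v=4: DROP (t<42-3); WM=42
i=13 t=40 v=3: → [40,51),[38,49),[36,47),[34,45),[32,43),[30,41); WM=42
i=14 t=37 v=5: DROP (t<42-3); WM=42
i=15 t=47 v=7: → [46,57),[44,55),[42,53),[40,51),[38,49); WM=47; [32,43) fires=2 [34,45) fires=2 [36,47) fires=2
i=16 t=37 v=9: DROP (t<47-3); WM=47
i=17 t=51 v=3: → [50,61),[48,59),[46,57),[44,55),[42,53); WM=51; [38,49) fires=2 [40,51) fires=2
i=18 t=54 v=6: → [54,65),[52,63),[50,61),[48,59),[46,57),[44,55); WM=54; [42,53) fires=2
i=19 t=58 v=3: → [58,69),[56,67),[54,65),[52,63),[50,61),[48,59); WM=58; [44,55) fires=3 [46,57) fires=3
i=20 t=62 v=1: → [62,73),[60,71),[58,69),[56,67),[54,65),[52,63); WM=62; [48,59) fires=2 [50,61) fires=2
i=21 t=62 v=8: → [62,73),[60,71),[58,69),[56,67),[54,65),[52,63); WM=62
i=22 t=64 v=8: → [64,75),[62,73),[60,71),[58,69),[56,67),[54,65); WM=64; [52,63) fires=4
i=23 t=65 v=8: → [64,75),[62,73),[60,71),[58,69),[56,67); WM=65; [54,65) fires=4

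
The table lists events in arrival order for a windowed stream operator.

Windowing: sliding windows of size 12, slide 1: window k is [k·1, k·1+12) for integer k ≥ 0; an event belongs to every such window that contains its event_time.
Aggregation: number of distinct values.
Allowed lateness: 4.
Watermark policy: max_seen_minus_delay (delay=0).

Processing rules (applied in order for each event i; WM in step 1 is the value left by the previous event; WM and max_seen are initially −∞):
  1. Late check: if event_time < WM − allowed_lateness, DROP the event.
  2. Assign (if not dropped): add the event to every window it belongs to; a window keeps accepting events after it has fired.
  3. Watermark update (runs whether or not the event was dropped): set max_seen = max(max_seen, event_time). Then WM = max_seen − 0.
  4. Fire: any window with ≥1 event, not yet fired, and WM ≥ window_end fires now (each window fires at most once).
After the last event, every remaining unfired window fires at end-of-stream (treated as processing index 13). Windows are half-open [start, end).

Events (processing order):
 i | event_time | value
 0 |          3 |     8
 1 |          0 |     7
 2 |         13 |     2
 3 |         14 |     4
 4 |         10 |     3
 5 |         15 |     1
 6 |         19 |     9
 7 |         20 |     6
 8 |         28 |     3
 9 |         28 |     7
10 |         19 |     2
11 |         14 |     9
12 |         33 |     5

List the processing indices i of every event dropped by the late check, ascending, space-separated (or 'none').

10 11

i=0 t=3 v=8: → [3,15),[2,14),[1,13),[0,12); WM=3
i=1 t=0 v=7: → [0,12); WM=3
i=2 t=13 v=2: → [13,25),[12,24),[11,23),[10,22),[9,21),[8,20),[7,19),[6,18),[5,17),[4,16),[3,15),[2,14); WM=13; [0,12) fires=2 [1,13) fires=1
i=3 t=14 v=4: → [14,26),[13,25),[12,24),[11,23),[10,22),[9,21),[8,20),[7,19),[6,18),[5,17),[4,16),[3,15); WM=14; [2,14) fires=2
i=4 t=10 v=3: → [10,22),[9,21),[8,20),[7,19),[6,18),[5,17),[4,16),[3,15),[2,14),[1,13),[0,12); WM=14
i=5 t=15 v=1: → [15,27),[14,26),[13,25),[12,24),[11,23),[10,22),[9,21),[8,20),[7,19),[6,18),[5,17),[4,16); WM=15; [3,15) fires=4
i=6 t=19 v=9: → [19,31),[18,30),[17,29),[16,28),[15,27),[14,26),[13,25),[12,24),[11,23),[10,22),[9,21),[8,20); WM=19; [4,16) fires=4 [5,17) fires=4 [6,18) fires=4 [7,19) fires=4
i=7 t=20 v=6: → [20,32),[19,31),[18,30),[17,29),[16,28),[15,27),[14,26),[13,25),[12,24),[11,23),[10,22),[9,21); WM=20; [8,20) fires=5
i=8 t=28 v=3: → [28,40),[27,39),[26,38),[25,37),[24,36),[23,35),[22,34),[21,33),[20,32),[19,31),[18,30),[17,29); WM=28; [9,21) fires=6 [10,22) fires=6 [11,23) fires=5 [12,24) fires=5 [13,25) fires=5 [14,26) fires=4 [15,27) fires=3 [16,28) fires=2
i=9 t=28 v=7: → [28,40),[27,39),[26,38),[25,37),[24,36),[23,35),[22,34),[21,33),[20,32),[19,31),[18,30),[17,29); WM=28
i=10 t=19 v=2: DROP (t<28-4); WM=28
i=11 t=14 v=9: DROP (t<28-4); WM=28
i=12 t=33 v=5: → [33,45),[32,44),[31,43),[30,42),[29,41),[28,40),[27,39),[26,38),[25,37),[24,36),[23,35),[22,34); WM=33; [17,29) fires=4 [18,30) fires=4 [19,31) fires=4 [20,32) fires=3 [21,33) fires=2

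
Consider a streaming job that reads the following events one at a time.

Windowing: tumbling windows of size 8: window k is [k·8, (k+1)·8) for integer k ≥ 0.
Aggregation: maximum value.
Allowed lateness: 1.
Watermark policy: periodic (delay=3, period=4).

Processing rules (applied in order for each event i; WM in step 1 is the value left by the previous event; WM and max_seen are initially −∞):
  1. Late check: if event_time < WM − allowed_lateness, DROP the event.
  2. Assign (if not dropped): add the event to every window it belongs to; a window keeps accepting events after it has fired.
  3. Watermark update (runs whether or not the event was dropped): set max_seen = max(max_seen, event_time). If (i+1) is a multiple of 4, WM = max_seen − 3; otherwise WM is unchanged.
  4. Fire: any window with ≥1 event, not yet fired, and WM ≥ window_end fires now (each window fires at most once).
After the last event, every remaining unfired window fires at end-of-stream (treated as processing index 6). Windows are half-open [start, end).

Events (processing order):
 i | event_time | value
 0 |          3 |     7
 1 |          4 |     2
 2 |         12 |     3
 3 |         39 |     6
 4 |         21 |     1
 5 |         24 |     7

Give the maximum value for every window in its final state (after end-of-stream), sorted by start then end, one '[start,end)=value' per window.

[0,8)=7 [8,16)=3 [32,40)=6

i=0 t=3 v=7: → [0,8); WM=−∞
i=1 t=4 v=2: → [0,8); WM=−∞
i=2 t=12 v=3: → [8,16); WM=−∞
i=3 t=39 v=6: → [32,40); WM=36; [0,8) fires=7 [8,16) fires=3
i=4 t=21 v=1: DROP (t<36-1); WM=36
i=5 t=24 v=7: DROP (t<36-1); WM=36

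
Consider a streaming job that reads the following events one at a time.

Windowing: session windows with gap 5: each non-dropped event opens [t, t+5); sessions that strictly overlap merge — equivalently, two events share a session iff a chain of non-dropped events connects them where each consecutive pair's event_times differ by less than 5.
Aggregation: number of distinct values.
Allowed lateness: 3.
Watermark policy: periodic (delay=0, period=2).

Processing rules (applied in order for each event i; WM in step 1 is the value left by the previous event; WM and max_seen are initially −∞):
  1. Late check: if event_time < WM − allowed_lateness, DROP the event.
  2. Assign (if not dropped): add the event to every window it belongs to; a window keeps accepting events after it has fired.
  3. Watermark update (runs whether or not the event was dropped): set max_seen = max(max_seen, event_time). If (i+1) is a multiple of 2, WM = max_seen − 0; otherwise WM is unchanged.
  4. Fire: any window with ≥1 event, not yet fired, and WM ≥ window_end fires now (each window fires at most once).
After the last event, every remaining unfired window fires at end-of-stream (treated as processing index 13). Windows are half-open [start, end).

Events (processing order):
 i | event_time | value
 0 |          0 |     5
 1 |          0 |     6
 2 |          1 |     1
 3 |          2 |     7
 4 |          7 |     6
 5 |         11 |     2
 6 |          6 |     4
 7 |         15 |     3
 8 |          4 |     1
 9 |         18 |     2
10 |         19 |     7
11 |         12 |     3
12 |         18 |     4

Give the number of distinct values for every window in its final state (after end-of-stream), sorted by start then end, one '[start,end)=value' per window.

[0,7)=4 [7,24)=5

i=0 t=0 v=5: → [0,5); WM=−∞
i=1 t=0 v=6: → [0,5); WM=0
i=2 t=1 v=1: → [0,6); WM=0
i=3 t=2 v=7: → [0,7); WM=2
i=4 t=7 v=6: → [7,12); WM=2
i=5 t=11 v=2: → [7,16); WM=11
i=6 t=6 v=4: DROP (t<11-3); WM=11
i=7 t=15 v=3: → [7,20); WM=15
i=8 t=4 v=1: DROP (t<15-3); WM=15
i=9 t=18 v=2: → [7,23); WM=18
i=10 t=19 v=7: → [7,24); WM=18
i=11 t=12 v=3: DROP (t<18-3); WM=19
i=12 t=18 v=4: → [7,24); WM=19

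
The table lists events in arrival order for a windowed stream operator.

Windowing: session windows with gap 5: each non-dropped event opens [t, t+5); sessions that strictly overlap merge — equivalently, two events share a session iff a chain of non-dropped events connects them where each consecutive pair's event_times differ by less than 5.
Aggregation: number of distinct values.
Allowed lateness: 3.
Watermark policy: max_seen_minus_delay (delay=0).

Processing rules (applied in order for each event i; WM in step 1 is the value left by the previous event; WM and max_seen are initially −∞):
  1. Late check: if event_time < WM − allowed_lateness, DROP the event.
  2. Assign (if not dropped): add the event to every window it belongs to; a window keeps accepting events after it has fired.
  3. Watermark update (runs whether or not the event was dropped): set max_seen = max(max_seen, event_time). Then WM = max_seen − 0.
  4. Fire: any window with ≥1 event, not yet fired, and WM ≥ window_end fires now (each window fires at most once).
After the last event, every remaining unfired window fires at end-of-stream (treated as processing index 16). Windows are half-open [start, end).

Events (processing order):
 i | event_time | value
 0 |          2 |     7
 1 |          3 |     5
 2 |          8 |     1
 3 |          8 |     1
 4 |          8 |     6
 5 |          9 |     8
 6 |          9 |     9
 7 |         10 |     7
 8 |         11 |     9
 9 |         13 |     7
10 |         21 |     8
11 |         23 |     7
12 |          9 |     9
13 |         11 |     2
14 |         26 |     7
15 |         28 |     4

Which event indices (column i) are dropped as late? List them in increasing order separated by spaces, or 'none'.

i=0 t=2 v=7: → [2,7); WM=2
i=1 t=3 v=5: → [2,8); WM=3
i=2 t=8 v=1: → [8,13); WM=8
i=3 t=8 v=1: → [8,13); WM=8
i=4 t=8 v=6: → [8,13); WM=8
i=5 t=9 v=8: → [8,14); WM=9
i=6 t=9 v=9: → [8,14); WM=9
i=7 t=10 v=7: → [8,15); WM=10
i=8 t=11 v=9: → [8,16); WM=11
i=9 t=13 v=7: → [8,18); WM=13
i=10 t=21 v=8: → [21,26); WM=21
i=11 t=23 v=7: → [21,28); WM=23
i=12 t=9 v=9: DROP (t<23-3); WM=23
i=13 t=11 v=2: DROP (t<23-3); WM=23
i=14 t=26 v=7: → [21,31); WM=26
i=15 t=28 v=4: → [21,33); WM=28

12 13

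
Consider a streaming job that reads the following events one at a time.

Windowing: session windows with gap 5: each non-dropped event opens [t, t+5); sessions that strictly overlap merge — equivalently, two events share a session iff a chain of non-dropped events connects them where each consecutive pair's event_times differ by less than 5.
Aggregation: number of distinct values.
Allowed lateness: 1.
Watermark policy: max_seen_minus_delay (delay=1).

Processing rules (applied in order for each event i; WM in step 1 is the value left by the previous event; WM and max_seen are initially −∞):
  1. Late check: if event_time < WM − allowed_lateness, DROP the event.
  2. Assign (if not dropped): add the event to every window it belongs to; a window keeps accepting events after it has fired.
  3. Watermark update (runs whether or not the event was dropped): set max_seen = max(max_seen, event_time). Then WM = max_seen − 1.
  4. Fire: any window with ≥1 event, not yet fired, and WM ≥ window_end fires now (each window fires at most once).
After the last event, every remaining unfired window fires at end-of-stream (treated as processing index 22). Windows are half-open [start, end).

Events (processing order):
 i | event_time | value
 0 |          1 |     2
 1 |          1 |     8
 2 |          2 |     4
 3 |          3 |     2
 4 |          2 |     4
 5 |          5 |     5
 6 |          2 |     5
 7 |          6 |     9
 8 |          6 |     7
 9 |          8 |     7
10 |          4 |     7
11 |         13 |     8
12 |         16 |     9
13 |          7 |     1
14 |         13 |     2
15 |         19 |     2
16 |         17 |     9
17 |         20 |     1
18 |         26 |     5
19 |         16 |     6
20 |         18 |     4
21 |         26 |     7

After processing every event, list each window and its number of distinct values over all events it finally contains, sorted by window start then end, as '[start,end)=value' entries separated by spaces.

[1,13)=6 [13,25)=4 [26,31)=2

i=0 t=1 v=2: → [1,6); WM=0
i=1 t=1 v=8: → [1,6); WM=0
i=2 t=2 v=4: → [1,7); WM=1
i=3 t=3 v=2: → [1,8); WM=2
i=4 t=2 v=4: → [1,8); WM=2
i=5 t=5 v=5: → [1,10); WM=4
i=6 t=2 v=5: DROP (t<4-1); WM=4
i=7 t=6 v=9: → [1,11); WM=5
i=8 t=6 v=7: → [1,11); WM=5
i=9 t=8 v=7: → [1,13); WM=7
i=10 t=4 v=7: DROP (t<7-1); WM=7
i=11 t=13 v=8: → [13,18); WM=12
i=12 t=16 v=9: → [13,21); WM=15
i=13 t=7 v=1: DROP (t<15-1); WM=15
i=14 t=13 v=2: DROP (t<15-1); WM=15
i=15 t=19 v=2: → [13,24); WM=18
i=16 t=17 v=9: → [13,24); WM=18
i=17 t=20 v=1: → [13,25); WM=19
i=18 t=26 v=5: → [26,31); WM=25
i=19 t=16 v=6: DROP (t<25-1); WM=25
i=20 t=18 v=4: DROP (t<25-1); WM=25
i=21 t=26 v=7: → [26,31); WM=25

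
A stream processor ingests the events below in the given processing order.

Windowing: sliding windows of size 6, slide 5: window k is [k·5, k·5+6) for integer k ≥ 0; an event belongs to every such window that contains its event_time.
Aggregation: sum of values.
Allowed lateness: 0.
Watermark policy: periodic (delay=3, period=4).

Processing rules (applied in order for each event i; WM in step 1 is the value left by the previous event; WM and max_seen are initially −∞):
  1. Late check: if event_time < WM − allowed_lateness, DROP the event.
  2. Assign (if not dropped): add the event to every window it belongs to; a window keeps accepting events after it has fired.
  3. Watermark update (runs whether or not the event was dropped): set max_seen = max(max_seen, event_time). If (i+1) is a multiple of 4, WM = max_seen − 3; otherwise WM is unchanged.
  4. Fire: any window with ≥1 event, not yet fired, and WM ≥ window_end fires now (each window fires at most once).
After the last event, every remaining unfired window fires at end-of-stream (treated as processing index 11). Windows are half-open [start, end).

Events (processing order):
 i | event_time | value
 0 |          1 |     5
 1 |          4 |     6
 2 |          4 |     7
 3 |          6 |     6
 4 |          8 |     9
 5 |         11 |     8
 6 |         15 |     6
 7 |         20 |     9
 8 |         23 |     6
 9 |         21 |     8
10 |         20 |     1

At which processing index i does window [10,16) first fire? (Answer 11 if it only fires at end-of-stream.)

i=0 t=1 v=5: → [0,6); WM=−∞
i=1 t=4 v=6: → [0,6); WM=−∞
i=2 t=4 v=7: → [0,6); WM=−∞
i=3 t=6 v=6: → [5,11); WM=3
i=4 t=8 v=9: → [5,11); WM=3
i=5 t=11 v=8: → [10,16); WM=3
i=6 t=15 v=6: → [15,21),[10,16); WM=3
i=7 t=20 v=9: → [20,26),[15,21); WM=17; [0,6) fires=18 [5,11) fires=15 [10,16) fires=14
i=8 t=23 v=6: → [20,26); WM=17
i=9 t=21 v=8: → [20,26); WM=17
i=10 t=20 v=1: → [20,26),[15,21); WM=17

7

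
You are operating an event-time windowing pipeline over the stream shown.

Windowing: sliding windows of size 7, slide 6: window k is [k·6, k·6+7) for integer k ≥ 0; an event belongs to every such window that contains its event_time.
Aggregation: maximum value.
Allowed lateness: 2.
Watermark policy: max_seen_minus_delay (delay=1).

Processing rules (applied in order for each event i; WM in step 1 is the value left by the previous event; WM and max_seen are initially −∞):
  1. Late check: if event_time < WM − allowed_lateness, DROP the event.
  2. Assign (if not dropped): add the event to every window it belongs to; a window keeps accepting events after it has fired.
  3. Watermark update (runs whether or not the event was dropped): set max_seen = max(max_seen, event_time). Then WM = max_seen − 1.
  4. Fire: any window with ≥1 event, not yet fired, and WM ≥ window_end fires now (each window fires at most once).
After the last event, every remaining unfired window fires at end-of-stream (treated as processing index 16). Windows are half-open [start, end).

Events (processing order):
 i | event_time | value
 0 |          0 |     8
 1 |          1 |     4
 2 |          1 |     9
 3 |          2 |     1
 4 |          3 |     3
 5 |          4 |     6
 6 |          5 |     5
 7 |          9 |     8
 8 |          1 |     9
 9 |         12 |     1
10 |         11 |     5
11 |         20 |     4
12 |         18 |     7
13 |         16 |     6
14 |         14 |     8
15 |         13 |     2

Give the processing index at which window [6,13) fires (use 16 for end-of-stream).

11

i=0 t=0 v=8: → [0,7); WM=-1
i=1 t=1 v=4: → [0,7); WM=0
i=2 t=1 v=9: → [0,7); WM=0
i=3 t=2 v=1: → [0,7); WM=1
i=4 t=3 v=3: → [0,7); WM=2
i=5 t=4 v=6: → [0,7); WM=3
i=6 t=5 v=5: → [0,7); WM=4
i=7 t=9 v=8: → [6,13); WM=8; [0,7) fires=9
i=8 t=1 v=9: DROP (t<8-2); WM=8
i=9 t=12 v=1: → [12,19),[6,13); WM=11
i=10 t=11 v=5: → [6,13); WM=11
i=11 t=20 v=4: → [18,25); WM=19; [6,13) fires=8 [12,19) fires=1
i=12 t=18 v=7: → [18,25),[12,19); WM=19
i=13 t=16 v=6: DROP (t<19-2); WM=19
i=14 t=14 v=8: DROP (t<19-2); WM=19
i=15 t=13 v=2: DROP (t<19-2); WM=19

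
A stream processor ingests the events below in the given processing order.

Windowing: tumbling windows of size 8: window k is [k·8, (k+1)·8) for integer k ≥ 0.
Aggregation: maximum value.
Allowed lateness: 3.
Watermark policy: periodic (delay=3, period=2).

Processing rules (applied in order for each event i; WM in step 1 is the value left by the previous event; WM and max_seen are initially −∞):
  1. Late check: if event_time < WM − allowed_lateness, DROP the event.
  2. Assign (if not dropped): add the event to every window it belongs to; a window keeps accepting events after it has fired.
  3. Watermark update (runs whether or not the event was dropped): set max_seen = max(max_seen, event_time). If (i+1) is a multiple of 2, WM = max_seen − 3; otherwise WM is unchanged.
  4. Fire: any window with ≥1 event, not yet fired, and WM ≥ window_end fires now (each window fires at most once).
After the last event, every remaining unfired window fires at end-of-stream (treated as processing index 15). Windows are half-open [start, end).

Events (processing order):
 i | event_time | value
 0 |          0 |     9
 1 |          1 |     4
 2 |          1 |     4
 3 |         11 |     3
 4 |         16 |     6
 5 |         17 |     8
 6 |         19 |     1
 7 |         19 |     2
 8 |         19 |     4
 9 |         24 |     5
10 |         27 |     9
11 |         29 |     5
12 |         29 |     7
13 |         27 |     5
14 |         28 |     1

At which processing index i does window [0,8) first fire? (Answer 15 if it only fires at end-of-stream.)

3

i=0 t=0 v=9: → [0,8); WM=−∞
i=1 t=1 v=4: → [0,8); WM=-2
i=2 t=1 v=4: → [0,8); WM=-2
i=3 t=11 v=3: → [8,16); WM=8; [0,8) fires=9
i=4 t=16 v=6: → [16,24); WM=8
i=5 t=17 v=8: → [16,24); WM=14
i=6 t=19 v=1: → [16,24); WM=14
i=7 t=19 v=2: → [16,24); WM=16; [8,16) fires=3
i=8 t=19 v=4: → [16,24); WM=16
i=9 t=24 v=5: → [24,32); WM=21
i=10 t=27 v=9: → [24,32); WM=21
i=11 t=29 v=5: → [24,32); WM=26; [16,24) fires=8
i=12 t=29 v=7: → [24,32); WM=26
i=13 t=27 v=5: → [24,32); WM=26
i=14 t=28 v=1: → [24,32); WM=26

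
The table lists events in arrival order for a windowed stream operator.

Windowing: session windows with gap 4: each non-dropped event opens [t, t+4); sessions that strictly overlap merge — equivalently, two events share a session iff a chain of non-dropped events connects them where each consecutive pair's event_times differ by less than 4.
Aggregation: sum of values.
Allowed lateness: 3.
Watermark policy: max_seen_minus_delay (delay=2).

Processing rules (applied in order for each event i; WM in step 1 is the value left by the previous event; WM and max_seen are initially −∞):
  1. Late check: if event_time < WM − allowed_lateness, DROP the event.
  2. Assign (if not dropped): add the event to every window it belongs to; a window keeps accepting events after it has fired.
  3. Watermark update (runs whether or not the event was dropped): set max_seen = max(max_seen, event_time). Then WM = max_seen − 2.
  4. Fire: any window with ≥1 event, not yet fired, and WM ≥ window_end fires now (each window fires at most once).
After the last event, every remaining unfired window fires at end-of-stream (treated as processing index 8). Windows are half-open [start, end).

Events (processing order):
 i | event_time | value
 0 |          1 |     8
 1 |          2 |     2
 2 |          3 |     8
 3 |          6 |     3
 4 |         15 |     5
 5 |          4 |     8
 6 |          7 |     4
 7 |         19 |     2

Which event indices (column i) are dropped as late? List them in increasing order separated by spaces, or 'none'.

i=0 t=1 v=8: → [1,5); WM=-1
i=1 t=2 v=2: → [1,6); WM=0
i=2 t=3 v=8: → [1,7); WM=1
i=3 t=6 v=3: → [1,10); WM=4
i=4 t=15 v=5: → [15,19); WM=13
i=5 t=4 v=8: DROP (t<13-3); WM=13
i=6 t=7 v=4: DROP (t<13-3); WM=13
i=7 t=19 v=2: → [19,23); WM=17

5 6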